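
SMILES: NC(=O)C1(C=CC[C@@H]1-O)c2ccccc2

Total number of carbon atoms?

The symbol for carbon appears 12 times in the SMILES. Lowercase c denotes aromatic carbon and counts toward C.

12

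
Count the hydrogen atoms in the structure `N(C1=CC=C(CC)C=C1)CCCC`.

Hydrogens are implicit in SMILES; fill each atom to its normal valence:
  4 × C: 2 H each → 8
  4 × C (aromatic): 1 H each → 4
  2 × C: 3 H each → 6
  2 × C (aromatic): no H
  1 × N: 1 H
  Total hydrogens = 19.

19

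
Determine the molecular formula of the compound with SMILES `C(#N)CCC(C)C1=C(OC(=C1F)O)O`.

C9H10FNO3

Heavy atoms from the SMILES: 9 C, 1 F, 1 N, 3 O.
Implicit hydrogens by atom environment:
  4 × C (aromatic): no H
  2 × C: 2 H each → 4
  2 × O: 1 H each → 2
  1 × C: 3 H
  1 × C: 1 H
  1 × C: no H
  1 × F: no H
  1 × N: no H
  1 × O (aromatic): no H
  Total hydrogens = 10.
Molecular formula: C9H10FNO3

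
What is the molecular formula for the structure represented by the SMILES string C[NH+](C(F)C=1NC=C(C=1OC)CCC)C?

Heavy atoms from the SMILES: 11 C, 1 F, 2 N, 1 O.
Implicit hydrogens by atom environment:
  4 × C: 3 H each → 12
  3 × C (aromatic): no H
  2 × C: 2 H each → 4
  1 × C (aromatic): 1 H
  1 × C: 1 H
  1 × F: no H
  1 × N (aromatic): 1 H
  1 × N (charge +1): 1 H
  1 × O: no H
  Total hydrogens = 20.
Net charge +1.
Molecular formula: C11H20FN2O+

C11H20FN2O+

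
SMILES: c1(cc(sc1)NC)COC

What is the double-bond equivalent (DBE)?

Molecular formula from the SMILES: C7H11NOS.
DoU = (2C + 2 + N − H − X)/2 = (2·7 + 2 + 1 − 11 − 0)/2 = 6/2 = 3.
(Structurally: 1 ring(s) + 2 π bond(s) = 3.)

3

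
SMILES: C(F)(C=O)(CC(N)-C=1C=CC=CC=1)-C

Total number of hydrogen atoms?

Hydrogens are implicit in SMILES; fill each atom to its normal valence:
  5 × C (aromatic): 1 H each → 5
  2 × C: 1 H each → 2
  1 × C: 3 H
  1 × C: 2 H
  1 × C: no H
  1 × C (aromatic): no H
  1 × F: no H
  1 × N: 2 H
  1 × O: no H
  Total hydrogens = 14.

14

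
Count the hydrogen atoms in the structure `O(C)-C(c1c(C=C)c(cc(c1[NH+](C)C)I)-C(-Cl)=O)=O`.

14

Hydrogens are implicit in SMILES; fill each atom to its normal valence:
  5 × C (aromatic): no H
  3 × C: 3 H each → 9
  3 × O: no H
  2 × C: no H
  1 × C: 2 H
  1 × C (aromatic): 1 H
  1 × C: 1 H
  1 × Cl: no H
  1 × I: no H
  1 × N (charge +1): 1 H
  Total hydrogens = 14.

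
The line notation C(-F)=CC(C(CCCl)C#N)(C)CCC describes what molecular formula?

C11H17ClFN

Heavy atoms from the SMILES: 11 C, 1 Cl, 1 F, 1 N.
Implicit hydrogens by atom environment:
  4 × C: 2 H each → 8
  3 × C: 1 H each → 3
  2 × C: 3 H each → 6
  2 × C: no H
  1 × Cl: no H
  1 × F: no H
  1 × N: no H
  Total hydrogens = 17.
Molecular formula: C11H17ClFN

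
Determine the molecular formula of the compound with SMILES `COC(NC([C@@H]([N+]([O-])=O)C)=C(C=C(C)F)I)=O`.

Heavy atoms from the SMILES: 9 C, 1 F, 1 I, 2 N, 4 O.
Implicit hydrogens by atom environment:
  4 × C: no H
  3 × C: 3 H each → 9
  3 × O: no H
  2 × C: 1 H each → 2
  1 × F: no H
  1 × I: no H
  1 × N: 1 H
  1 × N (charge +1): no H
  1 × O (charge -1): no H
  Total hydrogens = 12.
Molecular formula: C9H12FIN2O4

C9H12FIN2O4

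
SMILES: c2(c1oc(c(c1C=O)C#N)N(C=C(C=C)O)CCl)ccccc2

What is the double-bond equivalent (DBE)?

Molecular formula from the SMILES: C17H13ClN2O3.
DoU = (2C + 2 + N − H − X)/2 = (2·17 + 2 + 2 − 13 − 1)/2 = 24/2 = 12.
(Structurally: 2 ring(s) + 10 π bond(s) = 12.)

12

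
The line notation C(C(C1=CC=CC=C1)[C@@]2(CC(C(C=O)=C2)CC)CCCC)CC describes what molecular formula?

Heavy atoms from the SMILES: 22 C, 1 O.
Implicit hydrogens by atom environment:
  7 × C: 2 H each → 14
  5 × C (aromatic): 1 H each → 5
  4 × C: 1 H each → 4
  3 × C: 3 H each → 9
  2 × C: no H
  1 × C (aromatic): no H
  1 × O: no H
  Total hydrogens = 32.
Molecular formula: C22H32O

C22H32O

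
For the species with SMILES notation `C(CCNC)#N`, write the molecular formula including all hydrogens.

C4H8N2

Heavy atoms from the SMILES: 4 C, 2 N.
Implicit hydrogens by atom environment:
  2 × C: 2 H each → 4
  1 × C: 3 H
  1 × C: no H
  1 × N: 1 H
  1 × N: no H
  Total hydrogens = 8.
Molecular formula: C4H8N2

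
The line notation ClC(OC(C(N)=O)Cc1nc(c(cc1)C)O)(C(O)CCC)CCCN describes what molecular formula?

C17H28ClN3O4

Heavy atoms from the SMILES: 17 C, 1 Cl, 3 N, 4 O.
Implicit hydrogens by atom environment:
  6 × C: 2 H each → 12
  3 × C (aromatic): no H
  2 × C: 3 H each → 6
  2 × C (aromatic): 1 H each → 2
  2 × C: 1 H each → 2
  2 × C: no H
  2 × N: 2 H each → 4
  2 × O: 1 H each → 2
  2 × O: no H
  1 × Cl: no H
  1 × N (aromatic): no H
  Total hydrogens = 28.
Molecular formula: C17H28ClN3O4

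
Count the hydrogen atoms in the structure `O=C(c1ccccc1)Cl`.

5

Hydrogens are implicit in SMILES; fill each atom to its normal valence:
  5 × C (aromatic): 1 H each → 5
  1 × C (aromatic): no H
  1 × C: no H
  1 × Cl: no H
  1 × O: no H
  Total hydrogens = 5.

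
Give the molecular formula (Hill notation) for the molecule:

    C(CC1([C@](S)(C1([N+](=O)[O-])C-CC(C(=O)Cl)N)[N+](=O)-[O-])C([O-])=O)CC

C12H17ClN3O7S-

Heavy atoms from the SMILES: 12 C, 1 Cl, 3 N, 7 O, 1 S.
Implicit hydrogens by atom environment:
  5 × C: 2 H each → 10
  5 × C: no H
  4 × O: no H
  3 × O (charge -1): no H
  2 × N (charge +1): no H
  1 × C: 3 H
  1 × C: 1 H
  1 × Cl: no H
  1 × N: 2 H
  1 × S: 1 H
  Total hydrogens = 17.
Net charge -1.
Molecular formula: C12H17ClN3O7S-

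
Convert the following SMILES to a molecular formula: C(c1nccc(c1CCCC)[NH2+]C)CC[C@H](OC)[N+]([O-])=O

Heavy atoms from the SMILES: 15 C, 3 N, 3 O.
Implicit hydrogens by atom environment:
  6 × C: 2 H each → 12
  3 × C: 3 H each → 9
  3 × C (aromatic): no H
  2 × C (aromatic): 1 H each → 2
  2 × O: no H
  1 × C: 1 H
  1 × N (charge +1): 2 H
  1 × N (aromatic): no H
  1 × N (charge +1): no H
  1 × O (charge -1): no H
  Total hydrogens = 26.
Net charge +1.
Molecular formula: C15H26N3O3+

C15H26N3O3+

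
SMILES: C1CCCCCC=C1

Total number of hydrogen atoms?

14

Hydrogens are implicit in SMILES; fill each atom to its normal valence:
  6 × C: 2 H each → 12
  2 × C: 1 H each → 2
  Total hydrogens = 14.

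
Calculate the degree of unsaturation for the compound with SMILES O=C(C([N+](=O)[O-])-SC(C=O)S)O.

3

Molecular formula from the SMILES: C4H5NO5S2.
DoU = (2C + 2 + N − H − X)/2 = (2·4 + 2 + 1 − 5 − 0)/2 = 6/2 = 3.
(Structurally: 0 ring(s) + 3 π bond(s) = 3.)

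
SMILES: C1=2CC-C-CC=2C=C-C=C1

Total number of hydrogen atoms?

Hydrogens are implicit in SMILES; fill each atom to its normal valence:
  4 × C: 2 H each → 8
  4 × C (aromatic): 1 H each → 4
  2 × C (aromatic): no H
  Total hydrogens = 12.

12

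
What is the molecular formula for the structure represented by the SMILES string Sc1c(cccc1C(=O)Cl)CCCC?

C11H13ClOS

Heavy atoms from the SMILES: 11 C, 1 Cl, 1 O, 1 S.
Implicit hydrogens by atom environment:
  3 × C: 2 H each → 6
  3 × C (aromatic): 1 H each → 3
  3 × C (aromatic): no H
  1 × C: 3 H
  1 × C: no H
  1 × Cl: no H
  1 × O: no H
  1 × S: 1 H
  Total hydrogens = 13.
Molecular formula: C11H13ClOS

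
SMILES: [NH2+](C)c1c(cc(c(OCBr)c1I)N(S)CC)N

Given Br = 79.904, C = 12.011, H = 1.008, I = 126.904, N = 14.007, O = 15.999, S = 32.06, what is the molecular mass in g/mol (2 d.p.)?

Molecular formula: C10H16BrIN3OS+.
M = 1×79.904 + 10×12.011 + 16×1.008 + 1×126.904 + 3×14.007 + 1×15.999 + 1×32.06 = 433.13 g/mol.

433.13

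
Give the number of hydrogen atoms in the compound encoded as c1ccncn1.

Hydrogens are implicit in SMILES; fill each atom to its normal valence:
  4 × C (aromatic): 1 H each → 4
  2 × N (aromatic): no H
  Total hydrogens = 4.

4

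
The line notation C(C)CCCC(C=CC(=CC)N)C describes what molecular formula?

C12H23N

Heavy atoms from the SMILES: 12 C, 1 N.
Implicit hydrogens by atom environment:
  4 × C: 2 H each → 8
  4 × C: 1 H each → 4
  3 × C: 3 H each → 9
  1 × C: no H
  1 × N: 2 H
  Total hydrogens = 23.
Molecular formula: C12H23N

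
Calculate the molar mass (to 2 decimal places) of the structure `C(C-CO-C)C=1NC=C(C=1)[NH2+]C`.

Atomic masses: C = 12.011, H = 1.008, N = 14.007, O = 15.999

169.25

Molecular formula: C9H17N2O+.
M = 9×12.011 + 17×1.008 + 2×14.007 + 1×15.999 = 169.25 g/mol.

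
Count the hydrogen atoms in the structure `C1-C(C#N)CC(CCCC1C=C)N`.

Hydrogens are implicit in SMILES; fill each atom to its normal valence:
  6 × C: 2 H each → 12
  4 × C: 1 H each → 4
  1 × C: no H
  1 × N: 2 H
  1 × N: no H
  Total hydrogens = 18.

18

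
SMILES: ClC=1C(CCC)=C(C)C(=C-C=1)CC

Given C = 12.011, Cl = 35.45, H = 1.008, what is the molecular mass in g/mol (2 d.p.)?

196.72

Molecular formula: C12H17Cl.
M = 12×12.011 + 1×35.45 + 17×1.008 = 196.72 g/mol.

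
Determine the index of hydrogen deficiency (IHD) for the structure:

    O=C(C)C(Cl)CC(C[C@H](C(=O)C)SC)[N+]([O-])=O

3

Molecular formula from the SMILES: C10H16ClNO4S.
DoU = (2C + 2 + N − H − X)/2 = (2·10 + 2 + 1 − 16 − 1)/2 = 6/2 = 3.
(Structurally: 0 ring(s) + 3 π bond(s) = 3.)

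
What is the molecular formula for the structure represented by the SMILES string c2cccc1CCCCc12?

Heavy atoms from the SMILES: 10 C.
Implicit hydrogens by atom environment:
  4 × C: 2 H each → 8
  4 × C (aromatic): 1 H each → 4
  2 × C (aromatic): no H
  Total hydrogens = 12.
Molecular formula: C10H12

C10H12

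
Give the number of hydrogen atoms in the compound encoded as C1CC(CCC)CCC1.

Hydrogens are implicit in SMILES; fill each atom to its normal valence:
  7 × C: 2 H each → 14
  1 × C: 3 H
  1 × C: 1 H
  Total hydrogens = 18.

18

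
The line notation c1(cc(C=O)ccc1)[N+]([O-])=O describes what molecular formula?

C7H5NO3

Heavy atoms from the SMILES: 7 C, 1 N, 3 O.
Implicit hydrogens by atom environment:
  4 × C (aromatic): 1 H each → 4
  2 × C (aromatic): no H
  2 × O: no H
  1 × C: 1 H
  1 × N (charge +1): no H
  1 × O (charge -1): no H
  Total hydrogens = 5.
Molecular formula: C7H5NO3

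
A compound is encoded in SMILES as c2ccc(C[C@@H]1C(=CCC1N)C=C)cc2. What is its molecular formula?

C14H17N

Heavy atoms from the SMILES: 14 C, 1 N.
Implicit hydrogens by atom environment:
  5 × C (aromatic): 1 H each → 5
  4 × C: 1 H each → 4
  3 × C: 2 H each → 6
  1 × C: no H
  1 × C (aromatic): no H
  1 × N: 2 H
  Total hydrogens = 17.
Molecular formula: C14H17N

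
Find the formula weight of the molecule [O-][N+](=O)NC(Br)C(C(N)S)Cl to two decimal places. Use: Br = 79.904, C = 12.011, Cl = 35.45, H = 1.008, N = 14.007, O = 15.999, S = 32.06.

264.52

Molecular formula: C3H7BrClN3O2S.
M = 1×79.904 + 3×12.011 + 1×35.45 + 7×1.008 + 3×14.007 + 2×15.999 + 1×32.06 = 264.52 g/mol.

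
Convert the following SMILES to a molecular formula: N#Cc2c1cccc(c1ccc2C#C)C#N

Heavy atoms from the SMILES: 14 C, 2 N.
Implicit hydrogens by atom environment:
  5 × C (aromatic): 1 H each → 5
  5 × C (aromatic): no H
  3 × C: no H
  2 × N: no H
  1 × C: 1 H
  Total hydrogens = 6.
Molecular formula: C14H6N2

C14H6N2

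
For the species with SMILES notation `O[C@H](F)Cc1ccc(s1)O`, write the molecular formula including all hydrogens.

Heavy atoms from the SMILES: 6 C, 1 F, 2 O, 1 S.
Implicit hydrogens by atom environment:
  2 × C (aromatic): 1 H each → 2
  2 × C (aromatic): no H
  2 × O: 1 H each → 2
  1 × C: 2 H
  1 × C: 1 H
  1 × F: no H
  1 × S (aromatic): no H
  Total hydrogens = 7.
Molecular formula: C6H7FO2S

C6H7FO2S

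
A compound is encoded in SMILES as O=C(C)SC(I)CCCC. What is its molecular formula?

C7H13IOS

Heavy atoms from the SMILES: 7 C, 1 I, 1 O, 1 S.
Implicit hydrogens by atom environment:
  3 × C: 2 H each → 6
  2 × C: 3 H each → 6
  1 × C: 1 H
  1 × C: no H
  1 × I: no H
  1 × O: no H
  1 × S: no H
  Total hydrogens = 13.
Molecular formula: C7H13IOS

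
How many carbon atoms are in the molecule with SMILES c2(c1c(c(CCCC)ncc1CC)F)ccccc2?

17

The symbol for carbon appears 17 times in the SMILES. Lowercase c denotes aromatic carbon and counts toward C.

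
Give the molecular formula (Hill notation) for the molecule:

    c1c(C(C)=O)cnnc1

Heavy atoms from the SMILES: 6 C, 2 N, 1 O.
Implicit hydrogens by atom environment:
  3 × C (aromatic): 1 H each → 3
  2 × N (aromatic): no H
  1 × C: 3 H
  1 × C (aromatic): no H
  1 × C: no H
  1 × O: no H
  Total hydrogens = 6.
Molecular formula: C6H6N2O

C6H6N2O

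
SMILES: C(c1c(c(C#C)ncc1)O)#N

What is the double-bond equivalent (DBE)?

Molecular formula from the SMILES: C8H4N2O.
DoU = (2C + 2 + N − H − X)/2 = (2·8 + 2 + 2 − 4 − 0)/2 = 16/2 = 8.
(Structurally: 1 ring(s) + 7 π bond(s) = 8.)

8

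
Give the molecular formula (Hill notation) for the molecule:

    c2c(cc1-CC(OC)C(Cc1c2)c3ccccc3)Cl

C17H17ClO

Heavy atoms from the SMILES: 17 C, 1 Cl, 1 O.
Implicit hydrogens by atom environment:
  8 × C (aromatic): 1 H each → 8
  4 × C (aromatic): no H
  2 × C: 2 H each → 4
  2 × C: 1 H each → 2
  1 × C: 3 H
  1 × Cl: no H
  1 × O: no H
  Total hydrogens = 17.
Molecular formula: C17H17ClO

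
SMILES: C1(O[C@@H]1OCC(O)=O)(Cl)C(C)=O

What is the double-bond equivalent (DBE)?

3

Molecular formula from the SMILES: C6H7ClO5.
DoU = (2C + 2 + N − H − X)/2 = (2·6 + 2 + 0 − 7 − 1)/2 = 6/2 = 3.
(Structurally: 1 ring(s) + 2 π bond(s) = 3.)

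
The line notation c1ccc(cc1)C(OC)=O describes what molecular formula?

Heavy atoms from the SMILES: 8 C, 2 O.
Implicit hydrogens by atom environment:
  5 × C (aromatic): 1 H each → 5
  2 × O: no H
  1 × C: 3 H
  1 × C (aromatic): no H
  1 × C: no H
  Total hydrogens = 8.
Molecular formula: C8H8O2

C8H8O2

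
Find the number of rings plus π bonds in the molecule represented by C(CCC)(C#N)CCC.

2

Molecular formula from the SMILES: C8H15N.
DoU = (2C + 2 + N − H − X)/2 = (2·8 + 2 + 1 − 15 − 0)/2 = 4/2 = 2.
(Structurally: 0 ring(s) + 2 π bond(s) = 2.)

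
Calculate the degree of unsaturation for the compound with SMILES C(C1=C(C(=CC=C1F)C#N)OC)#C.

Molecular formula from the SMILES: C10H6FNO.
DoU = (2C + 2 + N − H − X)/2 = (2·10 + 2 + 1 − 6 − 1)/2 = 16/2 = 8.
(Structurally: 1 ring(s) + 7 π bond(s) = 8.)

8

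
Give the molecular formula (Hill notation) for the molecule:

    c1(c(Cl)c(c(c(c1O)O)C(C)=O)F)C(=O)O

C9H6ClFO5

Heavy atoms from the SMILES: 9 C, 1 Cl, 1 F, 5 O.
Implicit hydrogens by atom environment:
  6 × C (aromatic): no H
  3 × O: 1 H each → 3
  2 × C: no H
  2 × O: no H
  1 × C: 3 H
  1 × Cl: no H
  1 × F: no H
  Total hydrogens = 6.
Molecular formula: C9H6ClFO5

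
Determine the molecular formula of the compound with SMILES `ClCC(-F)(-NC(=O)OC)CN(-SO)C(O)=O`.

C6H10ClFN2O5S

Heavy atoms from the SMILES: 6 C, 1 Cl, 1 F, 2 N, 5 O, 1 S.
Implicit hydrogens by atom environment:
  3 × C: no H
  3 × O: no H
  2 × C: 2 H each → 4
  2 × O: 1 H each → 2
  1 × C: 3 H
  1 × Cl: no H
  1 × F: no H
  1 × N: 1 H
  1 × N: no H
  1 × S: no H
  Total hydrogens = 10.
Molecular formula: C6H10ClFN2O5S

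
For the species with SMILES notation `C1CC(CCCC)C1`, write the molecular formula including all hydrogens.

C8H16

Heavy atoms from the SMILES: 8 C.
Implicit hydrogens by atom environment:
  6 × C: 2 H each → 12
  1 × C: 3 H
  1 × C: 1 H
  Total hydrogens = 16.
Molecular formula: C8H16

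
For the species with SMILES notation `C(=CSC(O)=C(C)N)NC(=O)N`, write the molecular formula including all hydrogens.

Heavy atoms from the SMILES: 6 C, 3 N, 2 O, 1 S.
Implicit hydrogens by atom environment:
  3 × C: no H
  2 × C: 1 H each → 2
  2 × N: 2 H each → 4
  1 × C: 3 H
  1 × N: 1 H
  1 × O: 1 H
  1 × O: no H
  1 × S: no H
  Total hydrogens = 11.
Molecular formula: C6H11N3O2S

C6H11N3O2S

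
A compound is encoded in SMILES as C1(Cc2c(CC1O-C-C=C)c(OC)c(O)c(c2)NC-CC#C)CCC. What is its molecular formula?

C21H29NO3

Heavy atoms from the SMILES: 21 C, 1 N, 3 O.
Implicit hydrogens by atom environment:
  8 × C: 2 H each → 16
  5 × C (aromatic): no H
  4 × C: 1 H each → 4
  2 × C: 3 H each → 6
  2 × O: no H
  1 × C (aromatic): 1 H
  1 × C: no H
  1 × N: 1 H
  1 × O: 1 H
  Total hydrogens = 29.
Molecular formula: C21H29NO3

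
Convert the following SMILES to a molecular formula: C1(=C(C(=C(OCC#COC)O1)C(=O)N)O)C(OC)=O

Heavy atoms from the SMILES: 11 C, 1 N, 7 O.
Implicit hydrogens by atom environment:
  5 × O: no H
  4 × C (aromatic): no H
  4 × C: no H
  2 × C: 3 H each → 6
  1 × C: 2 H
  1 × N: 2 H
  1 × O: 1 H
  1 × O (aromatic): no H
  Total hydrogens = 11.
Molecular formula: C11H11NO7

C11H11NO7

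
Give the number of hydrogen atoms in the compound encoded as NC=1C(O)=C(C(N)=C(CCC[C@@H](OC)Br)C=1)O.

Hydrogens are implicit in SMILES; fill each atom to its normal valence:
  5 × C (aromatic): no H
  3 × C: 2 H each → 6
  2 × N: 2 H each → 4
  2 × O: 1 H each → 2
  1 × Br: no H
  1 × C: 3 H
  1 × C (aromatic): 1 H
  1 × C: 1 H
  1 × O: no H
  Total hydrogens = 17.

17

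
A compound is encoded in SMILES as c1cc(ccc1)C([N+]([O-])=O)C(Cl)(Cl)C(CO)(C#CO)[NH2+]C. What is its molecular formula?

Heavy atoms from the SMILES: 13 C, 2 Cl, 2 N, 4 O.
Implicit hydrogens by atom environment:
  5 × C (aromatic): 1 H each → 5
  4 × C: no H
  2 × Cl: no H
  2 × O: 1 H each → 2
  1 × C: 3 H
  1 × C: 2 H
  1 × C: 1 H
  1 × C (aromatic): no H
  1 × N (charge +1): 2 H
  1 × N (charge +1): no H
  1 × O: no H
  1 × O (charge -1): no H
  Total hydrogens = 15.
Net charge +1.
Molecular formula: C13H15Cl2N2O4+

C13H15Cl2N2O4+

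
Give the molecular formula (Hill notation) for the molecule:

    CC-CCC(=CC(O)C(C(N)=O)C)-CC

Heavy atoms from the SMILES: 12 C, 1 N, 2 O.
Implicit hydrogens by atom environment:
  4 × C: 2 H each → 8
  3 × C: 3 H each → 9
  3 × C: 1 H each → 3
  2 × C: no H
  1 × N: 2 H
  1 × O: 1 H
  1 × O: no H
  Total hydrogens = 23.
Molecular formula: C12H23NO2

C12H23NO2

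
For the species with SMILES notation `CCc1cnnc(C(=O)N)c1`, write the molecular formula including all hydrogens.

C7H9N3O

Heavy atoms from the SMILES: 7 C, 3 N, 1 O.
Implicit hydrogens by atom environment:
  2 × C (aromatic): 1 H each → 2
  2 × C (aromatic): no H
  2 × N (aromatic): no H
  1 × C: 3 H
  1 × C: 2 H
  1 × C: no H
  1 × N: 2 H
  1 × O: no H
  Total hydrogens = 9.
Molecular formula: C7H9N3O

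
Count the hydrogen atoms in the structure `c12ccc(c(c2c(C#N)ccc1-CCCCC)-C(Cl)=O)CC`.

Hydrogens are implicit in SMILES; fill each atom to its normal valence:
  6 × C (aromatic): no H
  5 × C: 2 H each → 10
  4 × C (aromatic): 1 H each → 4
  2 × C: 3 H each → 6
  2 × C: no H
  1 × Cl: no H
  1 × N: no H
  1 × O: no H
  Total hydrogens = 20.

20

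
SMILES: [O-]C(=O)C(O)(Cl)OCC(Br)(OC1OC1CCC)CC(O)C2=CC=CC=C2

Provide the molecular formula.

Heavy atoms from the SMILES: 1 Br, 17 C, 1 Cl, 7 O.
Implicit hydrogens by atom environment:
  5 × C (aromatic): 1 H each → 5
  4 × C: 2 H each → 8
  4 × O: no H
  3 × C: 1 H each → 3
  3 × C: no H
  2 × O: 1 H each → 2
  1 × Br: no H
  1 × C: 3 H
  1 × C (aromatic): no H
  1 × Cl: no H
  1 × O (charge -1): no H
  Total hydrogens = 21.
Net charge -1.
Molecular formula: C17H21BrClO7-

C17H21BrClO7-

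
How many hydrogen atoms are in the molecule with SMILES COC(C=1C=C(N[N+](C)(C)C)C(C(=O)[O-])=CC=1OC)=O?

18

Hydrogens are implicit in SMILES; fill each atom to its normal valence:
  5 × C: 3 H each → 15
  4 × C (aromatic): no H
  4 × O: no H
  2 × C (aromatic): 1 H each → 2
  2 × C: no H
  1 × N: 1 H
  1 × N (charge +1): no H
  1 × O (charge -1): no H
  Total hydrogens = 18.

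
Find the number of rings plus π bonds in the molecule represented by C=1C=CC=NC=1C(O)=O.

Molecular formula from the SMILES: C6H5NO2.
DoU = (2C + 2 + N − H − X)/2 = (2·6 + 2 + 1 − 5 − 0)/2 = 10/2 = 5.
(Structurally: 1 ring(s) + 4 π bond(s) = 5.)

5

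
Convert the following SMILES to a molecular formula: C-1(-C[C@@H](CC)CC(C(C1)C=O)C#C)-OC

C13H20O2

Heavy atoms from the SMILES: 13 C, 2 O.
Implicit hydrogens by atom environment:
  6 × C: 1 H each → 6
  4 × C: 2 H each → 8
  2 × C: 3 H each → 6
  2 × O: no H
  1 × C: no H
  Total hydrogens = 20.
Molecular formula: C13H20O2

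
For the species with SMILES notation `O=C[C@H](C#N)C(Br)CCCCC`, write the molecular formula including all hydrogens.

C9H14BrNO

Heavy atoms from the SMILES: 1 Br, 9 C, 1 N, 1 O.
Implicit hydrogens by atom environment:
  4 × C: 2 H each → 8
  3 × C: 1 H each → 3
  1 × Br: no H
  1 × C: 3 H
  1 × C: no H
  1 × N: no H
  1 × O: no H
  Total hydrogens = 14.
Molecular formula: C9H14BrNO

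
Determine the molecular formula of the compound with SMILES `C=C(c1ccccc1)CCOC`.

C11H14O

Heavy atoms from the SMILES: 11 C, 1 O.
Implicit hydrogens by atom environment:
  5 × C (aromatic): 1 H each → 5
  3 × C: 2 H each → 6
  1 × C: 3 H
  1 × C: no H
  1 × C (aromatic): no H
  1 × O: no H
  Total hydrogens = 14.
Molecular formula: C11H14O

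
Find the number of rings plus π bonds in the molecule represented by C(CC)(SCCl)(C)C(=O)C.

1

Molecular formula from the SMILES: C7H13ClOS.
DoU = (2C + 2 + N − H − X)/2 = (2·7 + 2 + 0 − 13 − 1)/2 = 2/2 = 1.
(Structurally: 0 ring(s) + 1 π bond(s) = 1.)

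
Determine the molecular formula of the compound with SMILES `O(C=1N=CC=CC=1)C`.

C6H7NO

Heavy atoms from the SMILES: 6 C, 1 N, 1 O.
Implicit hydrogens by atom environment:
  4 × C (aromatic): 1 H each → 4
  1 × C: 3 H
  1 × C (aromatic): no H
  1 × N (aromatic): no H
  1 × O: no H
  Total hydrogens = 7.
Molecular formula: C6H7NO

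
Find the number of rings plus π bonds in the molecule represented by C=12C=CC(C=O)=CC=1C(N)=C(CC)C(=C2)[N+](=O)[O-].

9

Molecular formula from the SMILES: C13H12N2O3.
DoU = (2C + 2 + N − H − X)/2 = (2·13 + 2 + 2 − 12 − 0)/2 = 18/2 = 9.
(Structurally: 2 ring(s) + 7 π bond(s) = 9.)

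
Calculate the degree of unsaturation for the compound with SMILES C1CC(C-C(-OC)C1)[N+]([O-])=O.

2

Molecular formula from the SMILES: C7H13NO3.
DoU = (2C + 2 + N − H − X)/2 = (2·7 + 2 + 1 − 13 − 0)/2 = 4/2 = 2.
(Structurally: 1 ring(s) + 1 π bond(s) = 2.)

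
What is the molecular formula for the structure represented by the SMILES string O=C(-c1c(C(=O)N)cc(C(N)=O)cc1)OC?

Heavy atoms from the SMILES: 10 C, 2 N, 4 O.
Implicit hydrogens by atom environment:
  4 × O: no H
  3 × C (aromatic): 1 H each → 3
  3 × C (aromatic): no H
  3 × C: no H
  2 × N: 2 H each → 4
  1 × C: 3 H
  Total hydrogens = 10.
Molecular formula: C10H10N2O4

C10H10N2O4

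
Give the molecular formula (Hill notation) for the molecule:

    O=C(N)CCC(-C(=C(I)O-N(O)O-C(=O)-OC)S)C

C9H15IN2O6S

Heavy atoms from the SMILES: 9 C, 1 I, 2 N, 6 O, 1 S.
Implicit hydrogens by atom environment:
  5 × O: no H
  4 × C: no H
  2 × C: 3 H each → 6
  2 × C: 2 H each → 4
  1 × C: 1 H
  1 × I: no H
  1 × N: 2 H
  1 × N: no H
  1 × O: 1 H
  1 × S: 1 H
  Total hydrogens = 15.
Molecular formula: C9H15IN2O6S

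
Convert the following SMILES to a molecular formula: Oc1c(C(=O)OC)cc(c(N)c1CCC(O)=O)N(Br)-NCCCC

C15H22BrN3O5

Heavy atoms from the SMILES: 1 Br, 15 C, 3 N, 5 O.
Implicit hydrogens by atom environment:
  5 × C: 2 H each → 10
  5 × C (aromatic): no H
  3 × O: no H
  2 × C: 3 H each → 6
  2 × C: no H
  2 × O: 1 H each → 2
  1 × Br: no H
  1 × C (aromatic): 1 H
  1 × N: 2 H
  1 × N: 1 H
  1 × N: no H
  Total hydrogens = 22.
Molecular formula: C15H22BrN3O5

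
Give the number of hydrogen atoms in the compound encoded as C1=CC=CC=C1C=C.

8

Hydrogens are implicit in SMILES; fill each atom to its normal valence:
  5 × C (aromatic): 1 H each → 5
  1 × C: 2 H
  1 × C: 1 H
  1 × C (aromatic): no H
  Total hydrogens = 8.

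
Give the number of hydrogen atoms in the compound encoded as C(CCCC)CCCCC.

22

Hydrogens are implicit in SMILES; fill each atom to its normal valence:
  8 × C: 2 H each → 16
  2 × C: 3 H each → 6
  Total hydrogens = 22.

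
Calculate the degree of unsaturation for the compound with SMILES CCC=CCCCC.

1

Molecular formula from the SMILES: C8H16.
DoU = (2C + 2 + N − H − X)/2 = (2·8 + 2 + 0 − 16 − 0)/2 = 2/2 = 1.
(Structurally: 0 ring(s) + 1 π bond(s) = 1.)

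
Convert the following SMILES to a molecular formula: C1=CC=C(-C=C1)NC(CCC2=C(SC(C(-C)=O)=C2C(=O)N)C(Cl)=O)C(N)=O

C18H18ClN3O4S

Heavy atoms from the SMILES: 18 C, 1 Cl, 3 N, 4 O, 1 S.
Implicit hydrogens by atom environment:
  5 × C (aromatic): 1 H each → 5
  5 × C (aromatic): no H
  4 × C: no H
  4 × O: no H
  2 × C: 2 H each → 4
  2 × N: 2 H each → 4
  1 × C: 3 H
  1 × C: 1 H
  1 × Cl: no H
  1 × N: 1 H
  1 × S (aromatic): no H
  Total hydrogens = 18.
Molecular formula: C18H18ClN3O4S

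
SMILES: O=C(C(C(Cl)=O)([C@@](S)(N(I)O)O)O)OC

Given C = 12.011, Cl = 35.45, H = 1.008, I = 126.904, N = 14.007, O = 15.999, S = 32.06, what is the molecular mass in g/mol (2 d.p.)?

371.53

Molecular formula: C5H7ClINO6S.
M = 5×12.011 + 1×35.45 + 7×1.008 + 1×126.904 + 1×14.007 + 6×15.999 + 1×32.06 = 371.53 g/mol.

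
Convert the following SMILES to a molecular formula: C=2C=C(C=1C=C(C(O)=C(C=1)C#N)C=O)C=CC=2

Heavy atoms from the SMILES: 14 C, 1 N, 2 O.
Implicit hydrogens by atom environment:
  7 × C (aromatic): 1 H each → 7
  5 × C (aromatic): no H
  1 × C: 1 H
  1 × C: no H
  1 × N: no H
  1 × O: 1 H
  1 × O: no H
  Total hydrogens = 9.
Molecular formula: C14H9NO2

C14H9NO2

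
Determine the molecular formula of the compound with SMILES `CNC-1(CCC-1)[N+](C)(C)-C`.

Heavy atoms from the SMILES: 8 C, 2 N.
Implicit hydrogens by atom environment:
  4 × C: 3 H each → 12
  3 × C: 2 H each → 6
  1 × C: no H
  1 × N: 1 H
  1 × N (charge +1): no H
  Total hydrogens = 19.
Net charge +1.
Molecular formula: C8H19N2+

C8H19N2+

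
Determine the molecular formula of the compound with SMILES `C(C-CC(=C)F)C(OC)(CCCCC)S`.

Heavy atoms from the SMILES: 12 C, 1 F, 1 O, 1 S.
Implicit hydrogens by atom environment:
  8 × C: 2 H each → 16
  2 × C: 3 H each → 6
  2 × C: no H
  1 × F: no H
  1 × O: no H
  1 × S: 1 H
  Total hydrogens = 23.
Molecular formula: C12H23FOS

C12H23FOS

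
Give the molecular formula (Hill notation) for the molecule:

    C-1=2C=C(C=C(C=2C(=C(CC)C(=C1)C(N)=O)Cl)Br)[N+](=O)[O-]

Heavy atoms from the SMILES: 1 Br, 13 C, 1 Cl, 2 N, 3 O.
Implicit hydrogens by atom environment:
  7 × C (aromatic): no H
  3 × C (aromatic): 1 H each → 3
  2 × O: no H
  1 × Br: no H
  1 × C: 3 H
  1 × C: 2 H
  1 × C: no H
  1 × Cl: no H
  1 × N: 2 H
  1 × N (charge +1): no H
  1 × O (charge -1): no H
  Total hydrogens = 10.
Molecular formula: C13H10BrClN2O3

C13H10BrClN2O3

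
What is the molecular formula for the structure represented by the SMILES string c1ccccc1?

Heavy atoms from the SMILES: 6 C.
Implicit hydrogens by atom environment:
  6 × C (aromatic): 1 H each → 6
  Total hydrogens = 6.
Molecular formula: C6H6

C6H6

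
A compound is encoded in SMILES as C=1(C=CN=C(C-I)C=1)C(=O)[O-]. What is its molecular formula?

C7H5INO2-

Heavy atoms from the SMILES: 7 C, 1 I, 1 N, 2 O.
Implicit hydrogens by atom environment:
  3 × C (aromatic): 1 H each → 3
  2 × C (aromatic): no H
  1 × C: 2 H
  1 × C: no H
  1 × I: no H
  1 × N (aromatic): no H
  1 × O: no H
  1 × O (charge -1): no H
  Total hydrogens = 5.
Net charge -1.
Molecular formula: C7H5INO2-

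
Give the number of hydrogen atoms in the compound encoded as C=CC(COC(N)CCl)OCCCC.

20

Hydrogens are implicit in SMILES; fill each atom to its normal valence:
  6 × C: 2 H each → 12
  3 × C: 1 H each → 3
  2 × O: no H
  1 × C: 3 H
  1 × Cl: no H
  1 × N: 2 H
  Total hydrogens = 20.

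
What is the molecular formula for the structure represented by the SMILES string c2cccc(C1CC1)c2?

Heavy atoms from the SMILES: 9 C.
Implicit hydrogens by atom environment:
  5 × C (aromatic): 1 H each → 5
  2 × C: 2 H each → 4
  1 × C: 1 H
  1 × C (aromatic): no H
  Total hydrogens = 10.
Molecular formula: C9H10

C9H10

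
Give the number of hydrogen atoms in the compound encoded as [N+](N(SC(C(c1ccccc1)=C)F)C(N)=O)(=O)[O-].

Hydrogens are implicit in SMILES; fill each atom to its normal valence:
  5 × C (aromatic): 1 H each → 5
  2 × C: no H
  2 × O: no H
  1 × C: 2 H
  1 × C: 1 H
  1 × C (aromatic): no H
  1 × F: no H
  1 × N: 2 H
  1 × N: no H
  1 × N (charge +1): no H
  1 × O (charge -1): no H
  1 × S: no H
  Total hydrogens = 10.

10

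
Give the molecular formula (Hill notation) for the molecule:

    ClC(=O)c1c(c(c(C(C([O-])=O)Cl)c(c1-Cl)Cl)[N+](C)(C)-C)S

C12H11Cl4NO3S

Heavy atoms from the SMILES: 12 C, 4 Cl, 1 N, 3 O, 1 S.
Implicit hydrogens by atom environment:
  6 × C (aromatic): no H
  4 × Cl: no H
  3 × C: 3 H each → 9
  2 × C: no H
  2 × O: no H
  1 × C: 1 H
  1 × N (charge +1): no H
  1 × O (charge -1): no H
  1 × S: 1 H
  Total hydrogens = 11.
Molecular formula: C12H11Cl4NO3S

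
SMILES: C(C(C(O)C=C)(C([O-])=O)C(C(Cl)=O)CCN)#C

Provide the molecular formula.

C11H13ClNO4-

Heavy atoms from the SMILES: 11 C, 1 Cl, 1 N, 4 O.
Implicit hydrogens by atom environment:
  4 × C: 1 H each → 4
  4 × C: no H
  3 × C: 2 H each → 6
  2 × O: no H
  1 × Cl: no H
  1 × N: 2 H
  1 × O: 1 H
  1 × O (charge -1): no H
  Total hydrogens = 13.
Net charge -1.
Molecular formula: C11H13ClNO4-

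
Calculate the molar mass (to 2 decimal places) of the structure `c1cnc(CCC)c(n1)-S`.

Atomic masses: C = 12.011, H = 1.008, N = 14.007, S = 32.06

154.23

Molecular formula: C7H10N2S.
M = 7×12.011 + 10×1.008 + 2×14.007 + 1×32.06 = 154.23 g/mol.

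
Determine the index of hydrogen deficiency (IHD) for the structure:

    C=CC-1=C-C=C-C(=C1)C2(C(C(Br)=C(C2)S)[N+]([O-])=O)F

Molecular formula from the SMILES: C13H11BrFNO2S.
DoU = (2C + 2 + N − H − X)/2 = (2·13 + 2 + 1 − 11 − 2)/2 = 16/2 = 8.
(Structurally: 2 ring(s) + 6 π bond(s) = 8.)

8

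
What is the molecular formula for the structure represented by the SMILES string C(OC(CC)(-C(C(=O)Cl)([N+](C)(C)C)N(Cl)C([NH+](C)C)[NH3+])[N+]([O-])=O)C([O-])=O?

[C13H27Cl2N5O6]2+

Heavy atoms from the SMILES: 13 C, 2 Cl, 5 N, 6 O.
Implicit hydrogens by atom environment:
  6 × C: 3 H each → 18
  4 × C: no H
  4 × O: no H
  2 × C: 2 H each → 4
  2 × Cl: no H
  2 × N (charge +1): no H
  2 × O (charge -1): no H
  1 × C: 1 H
  1 × N (charge +1): 3 H
  1 × N (charge +1): 1 H
  1 × N: no H
  Total hydrogens = 27.
Net charge +2.
Molecular formula: [C13H27Cl2N5O6]2+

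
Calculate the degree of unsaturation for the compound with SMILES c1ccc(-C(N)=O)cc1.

5

Molecular formula from the SMILES: C7H7NO.
DoU = (2C + 2 + N − H − X)/2 = (2·7 + 2 + 1 − 7 − 0)/2 = 10/2 = 5.
(Structurally: 1 ring(s) + 4 π bond(s) = 5.)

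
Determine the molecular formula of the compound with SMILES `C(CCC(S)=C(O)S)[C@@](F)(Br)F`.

Heavy atoms from the SMILES: 1 Br, 6 C, 2 F, 1 O, 2 S.
Implicit hydrogens by atom environment:
  3 × C: 2 H each → 6
  3 × C: no H
  2 × F: no H
  2 × S: 1 H each → 2
  1 × Br: no H
  1 × O: 1 H
  Total hydrogens = 9.
Molecular formula: C6H9BrF2OS2

C6H9BrF2OS2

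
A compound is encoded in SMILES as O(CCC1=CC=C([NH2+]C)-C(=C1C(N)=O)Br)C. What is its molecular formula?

Heavy atoms from the SMILES: 1 Br, 11 C, 2 N, 2 O.
Implicit hydrogens by atom environment:
  4 × C (aromatic): no H
  2 × C: 3 H each → 6
  2 × C: 2 H each → 4
  2 × C (aromatic): 1 H each → 2
  2 × O: no H
  1 × Br: no H
  1 × C: no H
  1 × N (charge +1): 2 H
  1 × N: 2 H
  Total hydrogens = 16.
Net charge +1.
Molecular formula: C11H16BrN2O2+

C11H16BrN2O2+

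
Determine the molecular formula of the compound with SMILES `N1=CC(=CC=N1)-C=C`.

C6H6N2

Heavy atoms from the SMILES: 6 C, 2 N.
Implicit hydrogens by atom environment:
  3 × C (aromatic): 1 H each → 3
  2 × N (aromatic): no H
  1 × C: 2 H
  1 × C: 1 H
  1 × C (aromatic): no H
  Total hydrogens = 6.
Molecular formula: C6H6N2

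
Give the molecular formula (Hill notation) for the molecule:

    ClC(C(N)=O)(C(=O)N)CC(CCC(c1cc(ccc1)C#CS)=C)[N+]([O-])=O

C17H18ClN3O4S

Heavy atoms from the SMILES: 17 C, 1 Cl, 3 N, 4 O, 1 S.
Implicit hydrogens by atom environment:
  6 × C: no H
  4 × C: 2 H each → 8
  4 × C (aromatic): 1 H each → 4
  3 × O: no H
  2 × C (aromatic): no H
  2 × N: 2 H each → 4
  1 × C: 1 H
  1 × Cl: no H
  1 × N (charge +1): no H
  1 × O (charge -1): no H
  1 × S: 1 H
  Total hydrogens = 18.
Molecular formula: C17H18ClN3O4S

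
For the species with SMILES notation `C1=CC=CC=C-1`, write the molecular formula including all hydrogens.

C6H6

Heavy atoms from the SMILES: 6 C.
Implicit hydrogens by atom environment:
  6 × C (aromatic): 1 H each → 6
  Total hydrogens = 6.
Molecular formula: C6H6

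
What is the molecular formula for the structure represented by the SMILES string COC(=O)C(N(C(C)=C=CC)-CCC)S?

C11H19NO2S

Heavy atoms from the SMILES: 11 C, 1 N, 2 O, 1 S.
Implicit hydrogens by atom environment:
  4 × C: 3 H each → 12
  3 × C: no H
  2 × C: 2 H each → 4
  2 × C: 1 H each → 2
  2 × O: no H
  1 × N: no H
  1 × S: 1 H
  Total hydrogens = 19.
Molecular formula: C11H19NO2S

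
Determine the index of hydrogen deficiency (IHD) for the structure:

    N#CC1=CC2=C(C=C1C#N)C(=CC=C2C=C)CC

12

Molecular formula from the SMILES: C16H12N2.
DoU = (2C + 2 + N − H − X)/2 = (2·16 + 2 + 2 − 12 − 0)/2 = 24/2 = 12.
(Structurally: 2 ring(s) + 10 π bond(s) = 12.)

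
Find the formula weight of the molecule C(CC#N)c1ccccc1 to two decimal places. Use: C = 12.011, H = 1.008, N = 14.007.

Molecular formula: C9H9N.
M = 9×12.011 + 9×1.008 + 1×14.007 = 131.18 g/mol.

131.18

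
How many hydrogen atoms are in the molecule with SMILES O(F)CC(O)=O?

3

Hydrogens are implicit in SMILES; fill each atom to its normal valence:
  2 × O: no H
  1 × C: 2 H
  1 × C: no H
  1 × F: no H
  1 × O: 1 H
  Total hydrogens = 3.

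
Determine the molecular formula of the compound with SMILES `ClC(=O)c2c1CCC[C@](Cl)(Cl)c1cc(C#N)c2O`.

Heavy atoms from the SMILES: 12 C, 3 Cl, 1 N, 2 O.
Implicit hydrogens by atom environment:
  5 × C (aromatic): no H
  3 × C: 2 H each → 6
  3 × C: no H
  3 × Cl: no H
  1 × C (aromatic): 1 H
  1 × N: no H
  1 × O: 1 H
  1 × O: no H
  Total hydrogens = 8.
Molecular formula: C12H8Cl3NO2

C12H8Cl3NO2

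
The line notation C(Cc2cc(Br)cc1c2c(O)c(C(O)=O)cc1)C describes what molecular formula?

Heavy atoms from the SMILES: 1 Br, 14 C, 3 O.
Implicit hydrogens by atom environment:
  6 × C (aromatic): no H
  4 × C (aromatic): 1 H each → 4
  2 × C: 2 H each → 4
  2 × O: 1 H each → 2
  1 × Br: no H
  1 × C: 3 H
  1 × C: no H
  1 × O: no H
  Total hydrogens = 13.
Molecular formula: C14H13BrO3

C14H13BrO3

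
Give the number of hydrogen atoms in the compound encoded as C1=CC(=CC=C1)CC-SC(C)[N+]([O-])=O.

Hydrogens are implicit in SMILES; fill each atom to its normal valence:
  5 × C (aromatic): 1 H each → 5
  2 × C: 2 H each → 4
  1 × C: 3 H
  1 × C: 1 H
  1 × C (aromatic): no H
  1 × N (charge +1): no H
  1 × O: no H
  1 × O (charge -1): no H
  1 × S: no H
  Total hydrogens = 13.

13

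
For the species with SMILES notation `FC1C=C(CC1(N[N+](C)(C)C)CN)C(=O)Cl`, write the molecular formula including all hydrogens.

Heavy atoms from the SMILES: 10 C, 1 Cl, 1 F, 3 N, 1 O.
Implicit hydrogens by atom environment:
  3 × C: 3 H each → 9
  3 × C: no H
  2 × C: 2 H each → 4
  2 × C: 1 H each → 2
  1 × Cl: no H
  1 × F: no H
  1 × N: 2 H
  1 × N: 1 H
  1 × N (charge +1): no H
  1 × O: no H
  Total hydrogens = 18.
Net charge +1.
Molecular formula: C10H18ClFN3O+

C10H18ClFN3O+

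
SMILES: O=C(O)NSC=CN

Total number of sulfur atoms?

The symbol for sulfur appears 1 time in the SMILES.

1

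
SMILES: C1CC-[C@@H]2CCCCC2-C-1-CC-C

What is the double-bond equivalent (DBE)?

Molecular formula from the SMILES: C13H24.
DoU = (2C + 2 + N − H − X)/2 = (2·13 + 2 + 0 − 24 − 0)/2 = 4/2 = 2.
(Structurally: 2 ring(s) + 0 π bond(s) = 2.)

2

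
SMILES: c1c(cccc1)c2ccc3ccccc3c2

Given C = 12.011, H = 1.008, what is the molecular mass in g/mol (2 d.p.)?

Molecular formula: C16H12.
M = 16×12.011 + 12×1.008 = 204.27 g/mol.

204.27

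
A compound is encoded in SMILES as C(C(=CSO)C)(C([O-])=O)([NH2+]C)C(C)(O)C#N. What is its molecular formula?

C9H14N2O4S

Heavy atoms from the SMILES: 9 C, 2 N, 4 O, 1 S.
Implicit hydrogens by atom environment:
  5 × C: no H
  3 × C: 3 H each → 9
  2 × O: 1 H each → 2
  1 × C: 1 H
  1 × N (charge +1): 2 H
  1 × N: no H
  1 × O: no H
  1 × O (charge -1): no H
  1 × S: no H
  Total hydrogens = 14.
Molecular formula: C9H14N2O4S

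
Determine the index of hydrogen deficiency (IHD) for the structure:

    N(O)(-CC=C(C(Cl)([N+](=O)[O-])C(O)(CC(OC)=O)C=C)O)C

Molecular formula from the SMILES: C11H17ClN2O7.
DoU = (2C + 2 + N − H − X)/2 = (2·11 + 2 + 2 − 17 − 1)/2 = 8/2 = 4.
(Structurally: 0 ring(s) + 4 π bond(s) = 4.)

4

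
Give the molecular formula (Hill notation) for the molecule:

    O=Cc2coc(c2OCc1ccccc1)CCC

C15H16O3

Heavy atoms from the SMILES: 15 C, 3 O.
Implicit hydrogens by atom environment:
  6 × C (aromatic): 1 H each → 6
  4 × C (aromatic): no H
  3 × C: 2 H each → 6
  2 × O: no H
  1 × C: 3 H
  1 × C: 1 H
  1 × O (aromatic): no H
  Total hydrogens = 16.
Molecular formula: C15H16O3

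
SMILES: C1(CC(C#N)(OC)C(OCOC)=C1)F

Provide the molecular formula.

C9H12FNO3

Heavy atoms from the SMILES: 9 C, 1 F, 1 N, 3 O.
Implicit hydrogens by atom environment:
  3 × C: no H
  3 × O: no H
  2 × C: 3 H each → 6
  2 × C: 2 H each → 4
  2 × C: 1 H each → 2
  1 × F: no H
  1 × N: no H
  Total hydrogens = 12.
Molecular formula: C9H12FNO3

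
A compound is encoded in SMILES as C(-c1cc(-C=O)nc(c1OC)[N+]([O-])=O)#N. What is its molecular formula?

Heavy atoms from the SMILES: 8 C, 3 N, 4 O.
Implicit hydrogens by atom environment:
  4 × C (aromatic): no H
  3 × O: no H
  1 × C: 3 H
  1 × C (aromatic): 1 H
  1 × C: 1 H
  1 × C: no H
  1 × N (aromatic): no H
  1 × N (charge +1): no H
  1 × N: no H
  1 × O (charge -1): no H
  Total hydrogens = 5.
Molecular formula: C8H5N3O4

C8H5N3O4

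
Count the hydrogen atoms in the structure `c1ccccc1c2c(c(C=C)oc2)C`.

Hydrogens are implicit in SMILES; fill each atom to its normal valence:
  6 × C (aromatic): 1 H each → 6
  4 × C (aromatic): no H
  1 × C: 3 H
  1 × C: 2 H
  1 × C: 1 H
  1 × O (aromatic): no H
  Total hydrogens = 12.

12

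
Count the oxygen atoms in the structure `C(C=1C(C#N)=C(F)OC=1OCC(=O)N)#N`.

The symbol for oxygen appears 3 times in the SMILES.

3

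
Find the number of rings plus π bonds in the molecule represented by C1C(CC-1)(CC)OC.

1

Molecular formula from the SMILES: C7H14O.
DoU = (2C + 2 + N − H − X)/2 = (2·7 + 2 + 0 − 14 − 0)/2 = 2/2 = 1.
(Structurally: 1 ring(s) + 0 π bond(s) = 1.)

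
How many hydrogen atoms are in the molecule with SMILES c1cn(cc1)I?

4

Hydrogens are implicit in SMILES; fill each atom to its normal valence:
  4 × C (aromatic): 1 H each → 4
  1 × I: no H
  1 × N (aromatic): no H
  Total hydrogens = 4.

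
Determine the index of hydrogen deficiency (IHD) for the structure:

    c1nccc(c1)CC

Molecular formula from the SMILES: C7H9N.
DoU = (2C + 2 + N − H − X)/2 = (2·7 + 2 + 1 − 9 − 0)/2 = 8/2 = 4.
(Structurally: 1 ring(s) + 3 π bond(s) = 4.)

4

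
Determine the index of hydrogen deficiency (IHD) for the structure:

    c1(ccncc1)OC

Molecular formula from the SMILES: C6H7NO.
DoU = (2C + 2 + N − H − X)/2 = (2·6 + 2 + 1 − 7 − 0)/2 = 8/2 = 4.
(Structurally: 1 ring(s) + 3 π bond(s) = 4.)

4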